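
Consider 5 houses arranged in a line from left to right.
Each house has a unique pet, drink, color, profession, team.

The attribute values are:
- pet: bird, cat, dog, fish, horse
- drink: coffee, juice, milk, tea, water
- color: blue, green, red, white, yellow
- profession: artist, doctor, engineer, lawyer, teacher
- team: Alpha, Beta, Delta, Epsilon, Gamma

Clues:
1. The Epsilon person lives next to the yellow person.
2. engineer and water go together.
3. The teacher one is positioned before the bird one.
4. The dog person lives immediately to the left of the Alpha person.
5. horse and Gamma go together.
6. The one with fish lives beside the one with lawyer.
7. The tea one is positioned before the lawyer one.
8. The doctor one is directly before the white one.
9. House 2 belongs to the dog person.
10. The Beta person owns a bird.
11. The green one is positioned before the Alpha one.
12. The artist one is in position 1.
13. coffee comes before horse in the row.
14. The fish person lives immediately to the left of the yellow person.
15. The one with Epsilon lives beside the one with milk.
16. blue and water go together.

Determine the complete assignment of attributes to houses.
Solution:

House | Pet | Drink | Color | Profession | Team
-----------------------------------------------
  1   | fish | tea | green | artist | Epsilon
  2   | dog | milk | yellow | lawyer | Delta
  3   | cat | coffee | red | doctor | Alpha
  4   | horse | juice | white | teacher | Gamma
  5   | bird | water | blue | engineer | Beta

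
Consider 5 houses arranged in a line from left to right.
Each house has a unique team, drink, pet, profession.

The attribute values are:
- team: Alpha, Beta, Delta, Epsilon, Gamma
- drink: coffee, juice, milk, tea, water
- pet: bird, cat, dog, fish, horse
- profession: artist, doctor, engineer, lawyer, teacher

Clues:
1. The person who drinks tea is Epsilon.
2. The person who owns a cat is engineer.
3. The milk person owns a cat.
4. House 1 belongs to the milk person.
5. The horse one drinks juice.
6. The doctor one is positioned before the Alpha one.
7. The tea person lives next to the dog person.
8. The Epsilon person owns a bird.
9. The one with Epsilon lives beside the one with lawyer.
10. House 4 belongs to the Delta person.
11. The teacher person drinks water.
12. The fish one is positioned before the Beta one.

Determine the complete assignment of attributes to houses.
Solution:

House | Team | Drink | Pet | Profession
---------------------------------------
  1   | Gamma | milk | cat | engineer
  2   | Epsilon | tea | bird | doctor
  3   | Alpha | coffee | dog | lawyer
  4   | Delta | water | fish | teacher
  5   | Beta | juice | horse | artist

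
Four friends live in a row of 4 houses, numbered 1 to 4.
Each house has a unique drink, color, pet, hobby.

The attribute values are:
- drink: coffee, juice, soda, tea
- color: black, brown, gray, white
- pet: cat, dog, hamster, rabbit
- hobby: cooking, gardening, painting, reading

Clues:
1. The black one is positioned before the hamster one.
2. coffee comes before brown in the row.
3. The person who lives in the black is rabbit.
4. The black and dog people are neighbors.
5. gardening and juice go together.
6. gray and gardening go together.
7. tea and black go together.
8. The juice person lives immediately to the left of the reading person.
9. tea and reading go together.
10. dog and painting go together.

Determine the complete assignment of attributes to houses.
Solution:

House | Drink | Color | Pet | Hobby
-----------------------------------
  1   | juice | gray | cat | gardening
  2   | tea | black | rabbit | reading
  3   | coffee | white | dog | painting
  4   | soda | brown | hamster | cooking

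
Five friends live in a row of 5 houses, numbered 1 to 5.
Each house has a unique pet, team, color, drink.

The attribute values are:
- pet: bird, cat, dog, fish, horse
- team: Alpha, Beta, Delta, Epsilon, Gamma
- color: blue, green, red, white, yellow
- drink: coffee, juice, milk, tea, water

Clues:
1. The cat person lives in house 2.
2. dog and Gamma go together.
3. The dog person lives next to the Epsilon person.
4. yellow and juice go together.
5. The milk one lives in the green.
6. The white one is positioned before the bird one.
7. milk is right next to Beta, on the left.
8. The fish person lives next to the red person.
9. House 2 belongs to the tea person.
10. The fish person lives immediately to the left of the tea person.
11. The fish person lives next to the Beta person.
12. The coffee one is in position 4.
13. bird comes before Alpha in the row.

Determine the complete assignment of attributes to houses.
Solution:

House | Pet | Team | Color | Drink
----------------------------------
  1   | fish | Delta | green | milk
  2   | cat | Beta | red | tea
  3   | dog | Gamma | white | water
  4   | bird | Epsilon | blue | coffee
  5   | horse | Alpha | yellow | juice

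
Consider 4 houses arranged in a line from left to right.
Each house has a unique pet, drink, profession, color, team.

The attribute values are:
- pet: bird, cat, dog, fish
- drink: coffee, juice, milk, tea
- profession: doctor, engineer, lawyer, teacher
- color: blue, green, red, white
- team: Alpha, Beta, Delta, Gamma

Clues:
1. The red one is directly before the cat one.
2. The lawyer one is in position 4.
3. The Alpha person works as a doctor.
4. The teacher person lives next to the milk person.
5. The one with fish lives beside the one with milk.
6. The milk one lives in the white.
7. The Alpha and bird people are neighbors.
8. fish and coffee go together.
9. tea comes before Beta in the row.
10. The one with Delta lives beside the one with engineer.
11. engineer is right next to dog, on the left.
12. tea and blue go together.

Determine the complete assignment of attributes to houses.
Solution:

House | Pet | Drink | Profession | Color | Team
-----------------------------------------------
  1   | fish | coffee | teacher | red | Delta
  2   | cat | milk | engineer | white | Gamma
  3   | dog | tea | doctor | blue | Alpha
  4   | bird | juice | lawyer | green | Beta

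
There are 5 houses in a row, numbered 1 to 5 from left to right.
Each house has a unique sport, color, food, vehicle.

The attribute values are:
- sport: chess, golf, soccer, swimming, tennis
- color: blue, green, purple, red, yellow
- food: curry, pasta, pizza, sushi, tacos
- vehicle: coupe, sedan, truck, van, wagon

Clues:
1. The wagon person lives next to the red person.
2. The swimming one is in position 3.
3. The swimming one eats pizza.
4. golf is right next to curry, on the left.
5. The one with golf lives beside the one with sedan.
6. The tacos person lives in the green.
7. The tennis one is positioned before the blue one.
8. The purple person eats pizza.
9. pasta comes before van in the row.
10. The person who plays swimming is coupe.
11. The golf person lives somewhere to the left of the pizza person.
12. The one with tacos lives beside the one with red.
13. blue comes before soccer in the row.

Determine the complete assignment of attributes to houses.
Solution:

House | Sport | Color | Food | Vehicle
--------------------------------------
  1   | golf | green | tacos | wagon
  2   | tennis | red | curry | sedan
  3   | swimming | purple | pizza | coupe
  4   | chess | blue | pasta | truck
  5   | soccer | yellow | sushi | van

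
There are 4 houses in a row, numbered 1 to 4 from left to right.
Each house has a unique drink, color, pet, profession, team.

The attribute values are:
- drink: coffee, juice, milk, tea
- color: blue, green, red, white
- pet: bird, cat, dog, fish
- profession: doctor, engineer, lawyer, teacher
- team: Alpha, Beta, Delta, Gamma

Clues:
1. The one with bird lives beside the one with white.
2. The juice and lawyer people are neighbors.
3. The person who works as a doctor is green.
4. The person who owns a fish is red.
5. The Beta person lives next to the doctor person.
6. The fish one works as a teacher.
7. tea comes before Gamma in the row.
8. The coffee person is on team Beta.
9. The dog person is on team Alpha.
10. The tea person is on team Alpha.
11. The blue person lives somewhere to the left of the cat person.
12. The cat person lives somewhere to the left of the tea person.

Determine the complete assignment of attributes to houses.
Solution:

House | Drink | Color | Pet | Profession | Team
-----------------------------------------------
  1   | juice | blue | bird | engineer | Delta
  2   | coffee | white | cat | lawyer | Beta
  3   | tea | green | dog | doctor | Alpha
  4   | milk | red | fish | teacher | Gamma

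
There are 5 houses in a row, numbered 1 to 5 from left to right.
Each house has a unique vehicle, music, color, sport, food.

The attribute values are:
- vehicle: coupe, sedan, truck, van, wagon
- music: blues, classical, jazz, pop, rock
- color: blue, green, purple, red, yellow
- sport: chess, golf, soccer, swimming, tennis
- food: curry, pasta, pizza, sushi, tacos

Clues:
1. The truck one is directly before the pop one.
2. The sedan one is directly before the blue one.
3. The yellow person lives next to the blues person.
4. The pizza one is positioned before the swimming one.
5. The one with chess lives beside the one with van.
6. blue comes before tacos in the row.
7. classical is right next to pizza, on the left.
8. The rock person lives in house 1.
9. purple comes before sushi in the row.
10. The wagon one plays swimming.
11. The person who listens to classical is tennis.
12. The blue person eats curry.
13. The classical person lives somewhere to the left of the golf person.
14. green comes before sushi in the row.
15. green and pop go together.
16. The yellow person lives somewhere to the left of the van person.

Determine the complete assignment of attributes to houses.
Solution:

House | Vehicle | Music | Color | Sport | Food
----------------------------------------------
  1   | sedan | rock | yellow | chess | pasta
  2   | van | blues | blue | soccer | curry
  3   | truck | classical | purple | tennis | tacos
  4   | coupe | pop | green | golf | pizza
  5   | wagon | jazz | red | swimming | sushi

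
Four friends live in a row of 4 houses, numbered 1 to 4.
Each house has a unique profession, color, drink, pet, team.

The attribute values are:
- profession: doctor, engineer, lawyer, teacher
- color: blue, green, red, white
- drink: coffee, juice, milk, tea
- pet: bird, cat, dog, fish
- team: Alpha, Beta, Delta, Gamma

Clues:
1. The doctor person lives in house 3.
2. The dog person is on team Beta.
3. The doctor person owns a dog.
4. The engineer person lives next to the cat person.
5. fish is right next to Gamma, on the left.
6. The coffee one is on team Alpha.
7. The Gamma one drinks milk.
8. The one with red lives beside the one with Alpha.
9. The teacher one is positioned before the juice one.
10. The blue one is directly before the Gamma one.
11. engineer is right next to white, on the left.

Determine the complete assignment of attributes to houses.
Solution:

House | Profession | Color | Drink | Pet | Team
-----------------------------------------------
  1   | engineer | blue | tea | fish | Delta
  2   | teacher | white | milk | cat | Gamma
  3   | doctor | red | juice | dog | Beta
  4   | lawyer | green | coffee | bird | Alpha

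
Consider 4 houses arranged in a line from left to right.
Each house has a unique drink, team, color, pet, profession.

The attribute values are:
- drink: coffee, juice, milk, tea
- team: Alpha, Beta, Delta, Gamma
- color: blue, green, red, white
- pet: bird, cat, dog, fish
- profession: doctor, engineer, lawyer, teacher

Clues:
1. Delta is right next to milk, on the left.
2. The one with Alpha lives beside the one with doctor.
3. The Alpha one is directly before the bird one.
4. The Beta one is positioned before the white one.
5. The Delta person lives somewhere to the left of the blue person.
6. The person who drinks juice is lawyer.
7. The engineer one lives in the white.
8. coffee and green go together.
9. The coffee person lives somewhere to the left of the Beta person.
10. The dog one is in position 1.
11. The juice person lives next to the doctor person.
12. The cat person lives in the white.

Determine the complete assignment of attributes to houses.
Solution:

House | Drink | Team | Color | Pet | Profession
-----------------------------------------------
  1   | juice | Alpha | red | dog | lawyer
  2   | coffee | Delta | green | bird | doctor
  3   | milk | Beta | blue | fish | teacher
  4   | tea | Gamma | white | cat | engineer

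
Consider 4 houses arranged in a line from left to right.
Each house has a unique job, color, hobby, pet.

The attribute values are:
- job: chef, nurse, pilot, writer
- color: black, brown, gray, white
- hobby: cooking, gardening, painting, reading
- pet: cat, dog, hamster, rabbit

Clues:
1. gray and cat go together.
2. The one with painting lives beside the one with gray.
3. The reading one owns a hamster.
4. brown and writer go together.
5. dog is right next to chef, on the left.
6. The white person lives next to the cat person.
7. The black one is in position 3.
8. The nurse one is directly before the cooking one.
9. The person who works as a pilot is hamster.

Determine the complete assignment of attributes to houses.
Solution:

House | Job | Color | Hobby | Pet
---------------------------------
  1   | nurse | white | painting | dog
  2   | chef | gray | cooking | cat
  3   | pilot | black | reading | hamster
  4   | writer | brown | gardening | rabbit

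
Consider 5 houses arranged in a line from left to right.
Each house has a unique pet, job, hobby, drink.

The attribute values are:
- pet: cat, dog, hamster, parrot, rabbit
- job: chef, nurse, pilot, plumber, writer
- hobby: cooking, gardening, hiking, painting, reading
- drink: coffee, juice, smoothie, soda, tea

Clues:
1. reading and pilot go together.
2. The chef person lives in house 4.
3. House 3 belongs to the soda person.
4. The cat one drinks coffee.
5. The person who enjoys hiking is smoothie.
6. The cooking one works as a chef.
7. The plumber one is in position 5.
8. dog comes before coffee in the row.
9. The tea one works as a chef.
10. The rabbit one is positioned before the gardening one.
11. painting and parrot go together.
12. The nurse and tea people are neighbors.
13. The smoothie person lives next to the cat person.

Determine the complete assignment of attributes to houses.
Solution:

House | Pet | Job | Hobby | Drink
---------------------------------
  1   | dog | writer | hiking | smoothie
  2   | cat | pilot | reading | coffee
  3   | parrot | nurse | painting | soda
  4   | rabbit | chef | cooking | tea
  5   | hamster | plumber | gardening | juice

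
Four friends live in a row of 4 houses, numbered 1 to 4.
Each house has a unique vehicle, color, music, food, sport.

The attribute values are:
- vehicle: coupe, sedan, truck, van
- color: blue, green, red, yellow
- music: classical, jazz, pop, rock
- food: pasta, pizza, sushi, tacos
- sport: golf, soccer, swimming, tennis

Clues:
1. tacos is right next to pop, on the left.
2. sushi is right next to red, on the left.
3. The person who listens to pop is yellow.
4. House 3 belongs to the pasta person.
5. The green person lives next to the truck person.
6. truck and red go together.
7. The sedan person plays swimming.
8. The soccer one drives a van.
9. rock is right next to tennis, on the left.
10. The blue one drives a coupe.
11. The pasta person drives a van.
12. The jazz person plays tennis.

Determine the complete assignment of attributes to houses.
Solution:

House | Vehicle | Color | Music | Food | Sport
----------------------------------------------
  1   | sedan | green | rock | sushi | swimming
  2   | truck | red | jazz | tacos | tennis
  3   | van | yellow | pop | pasta | soccer
  4   | coupe | blue | classical | pizza | golf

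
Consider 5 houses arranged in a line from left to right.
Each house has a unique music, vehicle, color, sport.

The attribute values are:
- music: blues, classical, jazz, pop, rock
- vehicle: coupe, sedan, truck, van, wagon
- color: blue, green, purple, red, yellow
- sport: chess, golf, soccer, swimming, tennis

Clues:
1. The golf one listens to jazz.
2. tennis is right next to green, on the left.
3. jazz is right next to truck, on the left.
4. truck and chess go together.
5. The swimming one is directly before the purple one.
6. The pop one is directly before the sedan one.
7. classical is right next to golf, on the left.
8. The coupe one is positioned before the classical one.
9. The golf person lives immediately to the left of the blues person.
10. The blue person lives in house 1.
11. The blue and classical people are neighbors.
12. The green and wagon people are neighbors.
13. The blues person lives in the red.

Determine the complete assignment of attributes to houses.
Solution:

House | Music | Vehicle | Color | Sport
---------------------------------------
  1   | pop | coupe | blue | tennis
  2   | classical | sedan | green | swimming
  3   | jazz | wagon | purple | golf
  4   | blues | truck | red | chess
  5   | rock | van | yellow | soccer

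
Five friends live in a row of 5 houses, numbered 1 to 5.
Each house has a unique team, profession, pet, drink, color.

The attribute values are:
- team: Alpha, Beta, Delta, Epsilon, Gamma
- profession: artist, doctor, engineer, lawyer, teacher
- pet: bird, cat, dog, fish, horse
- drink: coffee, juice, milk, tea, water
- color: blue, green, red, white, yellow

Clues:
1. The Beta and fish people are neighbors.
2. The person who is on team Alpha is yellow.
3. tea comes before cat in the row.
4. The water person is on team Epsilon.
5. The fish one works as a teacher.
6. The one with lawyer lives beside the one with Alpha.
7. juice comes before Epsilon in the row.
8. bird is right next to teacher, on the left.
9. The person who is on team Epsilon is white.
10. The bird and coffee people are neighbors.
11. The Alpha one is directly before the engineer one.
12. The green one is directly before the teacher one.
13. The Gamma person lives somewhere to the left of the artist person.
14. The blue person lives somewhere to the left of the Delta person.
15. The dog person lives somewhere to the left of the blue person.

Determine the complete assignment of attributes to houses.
Solution:

House | Team | Profession | Pet | Drink | Color
-----------------------------------------------
  1   | Beta | lawyer | bird | juice | green
  2   | Alpha | teacher | fish | coffee | yellow
  3   | Epsilon | engineer | dog | water | white
  4   | Gamma | doctor | horse | tea | blue
  5   | Delta | artist | cat | milk | red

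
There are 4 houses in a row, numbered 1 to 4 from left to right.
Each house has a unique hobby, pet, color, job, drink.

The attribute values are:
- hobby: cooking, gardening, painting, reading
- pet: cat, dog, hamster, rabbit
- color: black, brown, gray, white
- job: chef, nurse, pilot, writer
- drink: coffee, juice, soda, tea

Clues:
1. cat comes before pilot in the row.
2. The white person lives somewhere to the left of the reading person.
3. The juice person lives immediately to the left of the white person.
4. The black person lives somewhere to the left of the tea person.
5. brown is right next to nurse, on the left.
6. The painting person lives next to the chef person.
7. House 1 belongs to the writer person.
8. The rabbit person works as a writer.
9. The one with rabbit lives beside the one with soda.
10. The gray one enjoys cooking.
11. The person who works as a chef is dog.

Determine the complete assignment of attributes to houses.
Solution:

House | Hobby | Pet | Color | Job | Drink
-----------------------------------------
  1   | gardening | rabbit | brown | writer | juice
  2   | painting | cat | white | nurse | soda
  3   | reading | dog | black | chef | coffee
  4   | cooking | hamster | gray | pilot | tea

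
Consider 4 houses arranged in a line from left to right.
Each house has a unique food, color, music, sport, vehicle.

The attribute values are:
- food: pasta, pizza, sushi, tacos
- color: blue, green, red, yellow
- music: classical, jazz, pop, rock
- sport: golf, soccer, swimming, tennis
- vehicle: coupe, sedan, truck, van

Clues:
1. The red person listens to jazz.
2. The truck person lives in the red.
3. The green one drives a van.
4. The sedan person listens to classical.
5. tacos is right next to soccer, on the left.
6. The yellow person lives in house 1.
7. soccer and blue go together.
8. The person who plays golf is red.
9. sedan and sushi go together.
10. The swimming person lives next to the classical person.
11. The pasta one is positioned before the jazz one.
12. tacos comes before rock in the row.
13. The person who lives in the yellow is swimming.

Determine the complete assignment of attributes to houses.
Solution:

House | Food | Color | Music | Sport | Vehicle
----------------------------------------------
  1   | tacos | yellow | pop | swimming | coupe
  2   | sushi | blue | classical | soccer | sedan
  3   | pasta | green | rock | tennis | van
  4   | pizza | red | jazz | golf | truck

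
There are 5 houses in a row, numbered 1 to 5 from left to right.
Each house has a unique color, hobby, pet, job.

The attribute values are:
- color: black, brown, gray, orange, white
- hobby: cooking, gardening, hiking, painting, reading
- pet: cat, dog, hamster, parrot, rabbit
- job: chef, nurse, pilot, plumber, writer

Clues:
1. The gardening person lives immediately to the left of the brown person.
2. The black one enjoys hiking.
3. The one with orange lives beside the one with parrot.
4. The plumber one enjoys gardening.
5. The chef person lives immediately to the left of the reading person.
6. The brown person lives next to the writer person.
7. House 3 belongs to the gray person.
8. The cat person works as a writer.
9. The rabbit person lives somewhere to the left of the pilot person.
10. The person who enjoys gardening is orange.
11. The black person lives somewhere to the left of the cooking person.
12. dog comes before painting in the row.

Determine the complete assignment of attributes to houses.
Solution:

House | Color | Hobby | Pet | Job
---------------------------------
  1   | orange | gardening | dog | plumber
  2   | brown | painting | parrot | chef
  3   | gray | reading | cat | writer
  4   | black | hiking | rabbit | nurse
  5   | white | cooking | hamster | pilot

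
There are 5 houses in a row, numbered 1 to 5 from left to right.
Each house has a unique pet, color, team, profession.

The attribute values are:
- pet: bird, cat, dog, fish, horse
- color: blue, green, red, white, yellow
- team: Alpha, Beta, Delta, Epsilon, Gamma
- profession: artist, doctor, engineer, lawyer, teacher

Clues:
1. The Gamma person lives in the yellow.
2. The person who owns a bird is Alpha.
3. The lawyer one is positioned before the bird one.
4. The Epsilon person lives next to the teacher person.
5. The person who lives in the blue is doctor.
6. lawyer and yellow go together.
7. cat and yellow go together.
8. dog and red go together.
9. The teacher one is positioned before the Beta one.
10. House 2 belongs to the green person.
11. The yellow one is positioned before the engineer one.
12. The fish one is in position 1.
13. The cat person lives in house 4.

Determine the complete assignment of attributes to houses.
Solution:

House | Pet | Color | Team | Profession
---------------------------------------
  1   | fish | blue | Epsilon | doctor
  2   | horse | green | Delta | teacher
  3   | dog | red | Beta | artist
  4   | cat | yellow | Gamma | lawyer
  5   | bird | white | Alpha | engineer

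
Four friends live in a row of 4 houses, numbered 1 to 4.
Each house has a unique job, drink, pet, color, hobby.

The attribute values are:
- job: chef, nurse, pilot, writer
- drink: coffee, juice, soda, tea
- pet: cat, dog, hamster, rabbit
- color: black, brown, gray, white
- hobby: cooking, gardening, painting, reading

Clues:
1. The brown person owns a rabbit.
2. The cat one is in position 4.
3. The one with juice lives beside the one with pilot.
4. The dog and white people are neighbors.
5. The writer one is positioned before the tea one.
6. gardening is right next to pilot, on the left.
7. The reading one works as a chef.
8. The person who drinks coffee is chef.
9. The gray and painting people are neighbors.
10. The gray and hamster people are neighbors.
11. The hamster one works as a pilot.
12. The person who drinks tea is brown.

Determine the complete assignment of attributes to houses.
Solution:

House | Job | Drink | Pet | Color | Hobby
-----------------------------------------
  1   | writer | juice | dog | gray | gardening
  2   | pilot | soda | hamster | white | painting
  3   | nurse | tea | rabbit | brown | cooking
  4   | chef | coffee | cat | black | reading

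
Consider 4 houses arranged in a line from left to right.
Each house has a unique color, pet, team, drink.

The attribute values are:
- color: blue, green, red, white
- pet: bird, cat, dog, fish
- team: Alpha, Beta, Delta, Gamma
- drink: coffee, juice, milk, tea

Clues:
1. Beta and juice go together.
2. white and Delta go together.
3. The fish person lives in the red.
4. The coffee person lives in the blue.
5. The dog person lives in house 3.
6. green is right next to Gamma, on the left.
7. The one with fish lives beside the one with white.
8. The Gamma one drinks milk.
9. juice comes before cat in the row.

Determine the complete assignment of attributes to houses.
Solution:

House | Color | Pet | Team | Drink
----------------------------------
  1   | green | bird | Beta | juice
  2   | red | fish | Gamma | milk
  3   | white | dog | Delta | tea
  4   | blue | cat | Alpha | coffee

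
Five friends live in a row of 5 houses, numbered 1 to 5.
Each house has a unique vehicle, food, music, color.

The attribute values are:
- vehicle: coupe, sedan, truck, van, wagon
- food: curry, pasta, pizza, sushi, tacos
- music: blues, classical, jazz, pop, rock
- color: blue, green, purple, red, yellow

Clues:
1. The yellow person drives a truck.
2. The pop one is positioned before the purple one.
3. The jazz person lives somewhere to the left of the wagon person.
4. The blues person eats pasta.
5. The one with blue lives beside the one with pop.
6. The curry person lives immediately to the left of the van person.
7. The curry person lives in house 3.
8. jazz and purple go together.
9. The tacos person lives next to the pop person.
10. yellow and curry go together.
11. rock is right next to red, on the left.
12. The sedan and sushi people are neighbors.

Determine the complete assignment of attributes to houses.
Solution:

House | Vehicle | Food | Music | Color
--------------------------------------
  1   | sedan | tacos | rock | blue
  2   | coupe | sushi | pop | red
  3   | truck | curry | classical | yellow
  4   | van | pizza | jazz | purple
  5   | wagon | pasta | blues | green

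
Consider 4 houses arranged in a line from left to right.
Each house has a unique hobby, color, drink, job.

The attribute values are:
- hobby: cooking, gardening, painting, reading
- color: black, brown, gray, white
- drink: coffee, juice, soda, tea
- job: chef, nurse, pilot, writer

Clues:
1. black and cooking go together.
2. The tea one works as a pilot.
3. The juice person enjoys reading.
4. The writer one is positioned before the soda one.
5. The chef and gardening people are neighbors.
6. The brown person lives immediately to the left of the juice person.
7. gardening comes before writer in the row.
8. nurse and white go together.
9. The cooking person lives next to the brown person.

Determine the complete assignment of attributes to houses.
Solution:

House | Hobby | Color | Drink | Job
-----------------------------------
  1   | cooking | black | coffee | chef
  2   | gardening | brown | tea | pilot
  3   | reading | gray | juice | writer
  4   | painting | white | soda | nurse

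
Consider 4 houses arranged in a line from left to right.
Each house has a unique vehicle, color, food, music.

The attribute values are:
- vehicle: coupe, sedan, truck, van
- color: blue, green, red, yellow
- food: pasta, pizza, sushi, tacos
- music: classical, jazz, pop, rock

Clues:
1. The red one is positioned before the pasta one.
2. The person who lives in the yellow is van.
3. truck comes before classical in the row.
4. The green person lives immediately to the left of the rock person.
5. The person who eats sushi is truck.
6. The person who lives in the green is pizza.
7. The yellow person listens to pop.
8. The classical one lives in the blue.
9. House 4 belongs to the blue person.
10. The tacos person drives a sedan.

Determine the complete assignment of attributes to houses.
Solution:

House | Vehicle | Color | Food | Music
--------------------------------------
  1   | coupe | green | pizza | jazz
  2   | truck | red | sushi | rock
  3   | van | yellow | pasta | pop
  4   | sedan | blue | tacos | classical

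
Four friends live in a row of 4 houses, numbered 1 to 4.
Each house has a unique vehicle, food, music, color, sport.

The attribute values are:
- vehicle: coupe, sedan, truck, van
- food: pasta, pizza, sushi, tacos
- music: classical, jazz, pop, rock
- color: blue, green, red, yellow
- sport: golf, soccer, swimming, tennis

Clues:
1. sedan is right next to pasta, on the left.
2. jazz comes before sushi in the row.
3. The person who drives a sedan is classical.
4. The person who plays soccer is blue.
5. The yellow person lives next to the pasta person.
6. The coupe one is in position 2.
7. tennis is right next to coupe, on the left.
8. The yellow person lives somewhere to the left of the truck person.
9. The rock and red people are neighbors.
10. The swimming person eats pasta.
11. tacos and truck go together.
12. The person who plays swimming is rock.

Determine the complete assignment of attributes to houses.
Solution:

House | Vehicle | Food | Music | Color | Sport
----------------------------------------------
  1   | sedan | pizza | classical | yellow | tennis
  2   | coupe | pasta | rock | green | swimming
  3   | truck | tacos | jazz | red | golf
  4   | van | sushi | pop | blue | soccer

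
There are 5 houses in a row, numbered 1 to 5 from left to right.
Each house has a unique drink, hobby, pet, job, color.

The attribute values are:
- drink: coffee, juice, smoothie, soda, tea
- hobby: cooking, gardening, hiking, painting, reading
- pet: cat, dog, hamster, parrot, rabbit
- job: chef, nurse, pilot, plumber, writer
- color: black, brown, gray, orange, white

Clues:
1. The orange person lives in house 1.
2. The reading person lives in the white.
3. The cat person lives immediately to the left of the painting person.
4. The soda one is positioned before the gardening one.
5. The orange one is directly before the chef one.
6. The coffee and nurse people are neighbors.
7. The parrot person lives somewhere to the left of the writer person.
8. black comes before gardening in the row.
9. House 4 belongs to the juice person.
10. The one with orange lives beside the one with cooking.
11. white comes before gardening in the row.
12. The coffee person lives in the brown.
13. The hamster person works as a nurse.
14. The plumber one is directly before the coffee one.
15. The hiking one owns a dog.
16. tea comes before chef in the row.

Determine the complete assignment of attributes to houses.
Solution:

House | Drink | Hobby | Pet | Job | Color
-----------------------------------------
  1   | tea | hiking | dog | plumber | orange
  2   | coffee | cooking | cat | chef | brown
  3   | soda | painting | hamster | nurse | black
  4   | juice | reading | parrot | pilot | white
  5   | smoothie | gardening | rabbit | writer | gray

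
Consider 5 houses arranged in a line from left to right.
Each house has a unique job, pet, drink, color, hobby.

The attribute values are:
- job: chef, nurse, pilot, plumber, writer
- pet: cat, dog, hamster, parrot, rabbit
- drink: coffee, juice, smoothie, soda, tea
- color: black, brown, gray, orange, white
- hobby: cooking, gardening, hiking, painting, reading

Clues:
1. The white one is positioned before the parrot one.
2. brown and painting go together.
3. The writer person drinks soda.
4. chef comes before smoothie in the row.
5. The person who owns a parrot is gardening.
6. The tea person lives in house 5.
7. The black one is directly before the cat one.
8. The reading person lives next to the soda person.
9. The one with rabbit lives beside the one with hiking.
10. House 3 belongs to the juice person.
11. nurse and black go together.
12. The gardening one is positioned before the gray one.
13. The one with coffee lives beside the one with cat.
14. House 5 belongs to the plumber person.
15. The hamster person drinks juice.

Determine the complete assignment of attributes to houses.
Solution:

House | Job | Pet | Drink | Color | Hobby
-----------------------------------------
  1   | nurse | rabbit | coffee | black | reading
  2   | writer | cat | soda | white | hiking
  3   | chef | hamster | juice | brown | painting
  4   | pilot | parrot | smoothie | orange | gardening
  5   | plumber | dog | tea | gray | cooking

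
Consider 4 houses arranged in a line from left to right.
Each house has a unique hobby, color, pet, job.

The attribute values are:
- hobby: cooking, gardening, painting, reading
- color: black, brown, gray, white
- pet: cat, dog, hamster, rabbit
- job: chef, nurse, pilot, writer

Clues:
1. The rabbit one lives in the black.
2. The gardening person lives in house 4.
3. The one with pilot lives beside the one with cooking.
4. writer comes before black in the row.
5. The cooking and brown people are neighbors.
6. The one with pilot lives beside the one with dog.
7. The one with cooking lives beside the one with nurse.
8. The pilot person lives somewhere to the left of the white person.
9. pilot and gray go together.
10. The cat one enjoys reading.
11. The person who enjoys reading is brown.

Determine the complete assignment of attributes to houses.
Solution:

House | Hobby | Color | Pet | Job
---------------------------------
  1   | painting | gray | hamster | pilot
  2   | cooking | white | dog | writer
  3   | reading | brown | cat | nurse
  4   | gardening | black | rabbit | chef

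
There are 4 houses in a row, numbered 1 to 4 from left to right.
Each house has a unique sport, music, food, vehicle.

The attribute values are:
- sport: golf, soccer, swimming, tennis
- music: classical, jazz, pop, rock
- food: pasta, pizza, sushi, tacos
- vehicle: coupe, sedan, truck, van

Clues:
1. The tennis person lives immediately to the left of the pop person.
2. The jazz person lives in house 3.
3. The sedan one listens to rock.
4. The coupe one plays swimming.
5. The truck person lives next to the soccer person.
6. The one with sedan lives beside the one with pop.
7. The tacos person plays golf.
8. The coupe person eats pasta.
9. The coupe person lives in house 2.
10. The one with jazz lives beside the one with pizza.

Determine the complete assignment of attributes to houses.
Solution:

House | Sport | Music | Food | Vehicle
--------------------------------------
  1   | tennis | rock | sushi | sedan
  2   | swimming | pop | pasta | coupe
  3   | golf | jazz | tacos | truck
  4   | soccer | classical | pizza | van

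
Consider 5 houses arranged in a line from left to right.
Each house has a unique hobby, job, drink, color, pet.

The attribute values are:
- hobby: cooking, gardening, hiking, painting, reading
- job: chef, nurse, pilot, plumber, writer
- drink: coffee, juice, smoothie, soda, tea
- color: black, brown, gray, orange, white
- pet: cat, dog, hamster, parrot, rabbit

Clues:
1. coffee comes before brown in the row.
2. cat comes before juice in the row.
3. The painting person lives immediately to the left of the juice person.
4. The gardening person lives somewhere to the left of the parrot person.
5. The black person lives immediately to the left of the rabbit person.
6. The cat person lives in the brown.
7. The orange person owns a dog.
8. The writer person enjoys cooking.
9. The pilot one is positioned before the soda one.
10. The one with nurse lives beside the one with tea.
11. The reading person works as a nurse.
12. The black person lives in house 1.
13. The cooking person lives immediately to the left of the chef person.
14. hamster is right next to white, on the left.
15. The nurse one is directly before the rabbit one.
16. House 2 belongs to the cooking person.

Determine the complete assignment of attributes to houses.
Solution:

House | Hobby | Job | Drink | Color | Pet
-----------------------------------------
  1   | reading | nurse | coffee | black | hamster
  2   | cooking | writer | tea | white | rabbit
  3   | painting | chef | smoothie | brown | cat
  4   | gardening | pilot | juice | orange | dog
  5   | hiking | plumber | soda | gray | parrot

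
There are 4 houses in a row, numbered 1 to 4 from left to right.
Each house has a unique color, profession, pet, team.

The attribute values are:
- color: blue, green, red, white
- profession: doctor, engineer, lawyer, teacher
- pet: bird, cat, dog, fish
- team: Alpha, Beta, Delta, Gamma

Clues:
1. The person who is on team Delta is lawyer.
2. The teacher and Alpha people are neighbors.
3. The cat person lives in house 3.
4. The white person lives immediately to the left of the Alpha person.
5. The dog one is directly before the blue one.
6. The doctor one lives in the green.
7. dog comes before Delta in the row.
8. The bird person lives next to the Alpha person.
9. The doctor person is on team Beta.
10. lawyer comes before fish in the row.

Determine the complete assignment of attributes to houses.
Solution:

House | Color | Profession | Pet | Team
---------------------------------------
  1   | white | teacher | bird | Gamma
  2   | red | engineer | dog | Alpha
  3   | blue | lawyer | cat | Delta
  4   | green | doctor | fish | Beta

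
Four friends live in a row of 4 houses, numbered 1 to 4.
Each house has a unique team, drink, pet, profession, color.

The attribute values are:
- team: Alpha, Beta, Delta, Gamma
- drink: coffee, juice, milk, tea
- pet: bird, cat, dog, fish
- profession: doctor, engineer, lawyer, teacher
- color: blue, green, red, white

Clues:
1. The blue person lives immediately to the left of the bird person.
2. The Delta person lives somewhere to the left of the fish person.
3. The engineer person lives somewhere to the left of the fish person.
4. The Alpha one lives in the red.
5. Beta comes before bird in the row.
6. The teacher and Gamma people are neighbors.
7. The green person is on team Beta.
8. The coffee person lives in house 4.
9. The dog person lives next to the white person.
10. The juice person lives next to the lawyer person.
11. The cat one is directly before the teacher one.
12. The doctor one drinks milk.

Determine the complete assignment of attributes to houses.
Solution:

House | Team | Drink | Pet | Profession | Color
-----------------------------------------------
  1   | Beta | milk | cat | doctor | green
  2   | Delta | tea | dog | teacher | blue
  3   | Gamma | juice | bird | engineer | white
  4   | Alpha | coffee | fish | lawyer | red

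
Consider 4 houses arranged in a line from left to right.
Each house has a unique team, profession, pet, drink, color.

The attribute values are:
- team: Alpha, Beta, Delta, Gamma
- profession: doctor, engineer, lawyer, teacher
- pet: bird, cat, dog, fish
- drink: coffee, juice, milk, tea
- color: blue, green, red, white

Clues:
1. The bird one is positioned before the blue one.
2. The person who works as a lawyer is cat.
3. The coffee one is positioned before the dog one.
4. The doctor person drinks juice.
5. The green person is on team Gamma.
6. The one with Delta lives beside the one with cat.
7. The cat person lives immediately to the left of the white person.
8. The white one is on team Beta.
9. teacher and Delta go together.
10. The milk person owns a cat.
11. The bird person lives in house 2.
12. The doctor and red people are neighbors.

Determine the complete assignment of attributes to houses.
Solution:

House | Team | Profession | Pet | Drink | Color
-----------------------------------------------
  1   | Gamma | doctor | fish | juice | green
  2   | Delta | teacher | bird | coffee | red
  3   | Alpha | lawyer | cat | milk | blue
  4   | Beta | engineer | dog | tea | white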